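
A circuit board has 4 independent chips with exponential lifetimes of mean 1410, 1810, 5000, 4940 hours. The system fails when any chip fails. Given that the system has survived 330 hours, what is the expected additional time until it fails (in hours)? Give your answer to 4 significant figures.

First-failure rate Σλ = 1/1410 + 1/1810 + 1/5000 + 1/4940 = 0.00166414.
By memorylessness the expected residual is 1/Σλ = 600.913 hours, regardless of the 330 already elapsed.

600.9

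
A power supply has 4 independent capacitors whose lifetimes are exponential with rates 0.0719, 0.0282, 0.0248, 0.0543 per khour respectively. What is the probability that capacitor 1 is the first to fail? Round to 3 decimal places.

0.401

The time to first failure is exponential with rate Σλ = 0.0719 + 0.0282 + 0.0248 + 0.0543 = 0.1792.
P(capacitor 1 first) = λ_1/Σλ = 0.0719/0.1792 ≈ 0.401.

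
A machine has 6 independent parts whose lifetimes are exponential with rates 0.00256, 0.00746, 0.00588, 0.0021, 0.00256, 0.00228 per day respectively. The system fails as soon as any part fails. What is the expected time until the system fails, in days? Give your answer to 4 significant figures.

43.78

The time to first failure is exponential with rate Σλ = 0.00256 + 0.00746 + 0.00588 + 0.0021 + 0.00256 + 0.00228 = 0.02284.
E[min] = 1/Σλ = 1/0.02284 = 43.7828 days.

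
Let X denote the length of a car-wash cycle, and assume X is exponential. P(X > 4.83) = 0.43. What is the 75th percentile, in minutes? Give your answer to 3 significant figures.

e^(−λ·4.83) = 0.43 ⇒ λ = −ln(0.43)/4.83 = 0.174735.
75th percentile: 1 − e^(−λt) = 0.75, t = −ln(0.25)/λ = 7.9337 minutes.

7.93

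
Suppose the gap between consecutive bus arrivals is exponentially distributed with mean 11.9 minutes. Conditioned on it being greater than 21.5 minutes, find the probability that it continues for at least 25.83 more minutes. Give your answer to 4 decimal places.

0.1141

The rate is λ = 1/11.9 = 0.0840336 per minute.
The exponential is memoryless, so the remaining time is again Exp(λ): the condition X > 21.5 is irrelevant.
P(X > 25.83) = e^(−2.1706) ≈ 0.1141.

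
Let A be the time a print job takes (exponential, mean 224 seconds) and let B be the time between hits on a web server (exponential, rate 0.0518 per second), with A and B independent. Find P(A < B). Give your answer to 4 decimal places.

λ_1 = 1/224 = 0.00446429, λ_2 = 0.0518.
For independent exponentials, P(A < B) = λ_1/(λ_1+λ_2) = 0.00446429/0.0562643 ≈ 0.0793.

0.0793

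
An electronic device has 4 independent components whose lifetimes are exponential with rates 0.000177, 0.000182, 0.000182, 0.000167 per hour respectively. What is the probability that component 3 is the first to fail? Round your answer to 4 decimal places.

The time to first failure is exponential with rate Σλ = 0.000177 + 0.000182 + 0.000182 + 0.000167 = 0.000708.
P(component 3 first) = λ_3/Σλ = 0.000182/0.000708 ≈ 0.2571.

0.2571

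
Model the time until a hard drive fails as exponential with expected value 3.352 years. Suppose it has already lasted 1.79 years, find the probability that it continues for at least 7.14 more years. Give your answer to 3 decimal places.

0.119

The rate is λ = 1/3.352 = 0.298329 per year.
By the memoryless property, P(X > 1.79+7.14 | X > 1.79) = P(X > 7.14).
P(X > 7.14) = e^(−2.1301) ≈ 0.119.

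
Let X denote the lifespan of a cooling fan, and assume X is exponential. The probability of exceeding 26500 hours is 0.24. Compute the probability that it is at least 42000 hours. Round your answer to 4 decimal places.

e^(−λ·26500) = 0.24 ⇒ λ = −ln(0.24)/26500 = 0.0000538534.
P(X > 42000) = e^(−0.0000538534·42000) = e^(−2.2618) ≈ 0.1042.

0.1042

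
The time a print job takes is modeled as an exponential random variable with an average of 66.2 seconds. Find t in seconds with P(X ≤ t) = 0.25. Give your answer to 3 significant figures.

The rate is λ = 1/66.2 = 0.0151057 per second.
Set 1 − e^(−λt) = 0.25, so t = −ln(0.75)/λ = 0.28768/0.0151057 ≈ 19.0446 seconds.

19.0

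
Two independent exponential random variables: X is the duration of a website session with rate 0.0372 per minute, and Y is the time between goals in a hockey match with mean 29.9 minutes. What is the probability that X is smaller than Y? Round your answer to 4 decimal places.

0.5266

λ_1 = 0.0372, λ_2 = 1/29.9 = 0.0334448.
For independent exponentials, P(X < Y) = λ_1/(λ_1+λ_2) = 0.0372/0.0706448 ≈ 0.5266.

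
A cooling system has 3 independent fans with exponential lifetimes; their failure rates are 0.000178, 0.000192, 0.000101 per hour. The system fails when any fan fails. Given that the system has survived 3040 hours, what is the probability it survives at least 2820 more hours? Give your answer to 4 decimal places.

Time to first failure ~ Exp(Σλ) with Σλ = 0.000471.
By memorylessness, P(T > 3040+2820 | T > 3040) = P(T > 2820) = e^(−0.000471·2820) ≈ 0.2649.

0.2649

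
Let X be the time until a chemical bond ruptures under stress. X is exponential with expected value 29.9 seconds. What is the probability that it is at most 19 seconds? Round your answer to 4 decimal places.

The rate is λ = 1/29.9 = 0.0334448 per second.
P(X ≤ 19) = 1 − e^(−λ·19) = 1 − e^(−0.63545) ≈ 0.4703.

0.4703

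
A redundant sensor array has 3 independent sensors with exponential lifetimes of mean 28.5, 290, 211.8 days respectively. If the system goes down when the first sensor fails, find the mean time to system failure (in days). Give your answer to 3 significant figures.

The first failure time is exponential with rate Σλ_i = 1/28.5 + 1/290 + 1/211.8 = 0.0432574 per day.
E[min] = 1/Σλ = 1/0.0432574 = 23.1174 days.

23.1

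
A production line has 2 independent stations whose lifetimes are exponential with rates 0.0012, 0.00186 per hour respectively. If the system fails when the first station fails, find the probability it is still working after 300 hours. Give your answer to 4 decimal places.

The time to first failure is exponential with rate Σλ = 0.0012 + 0.00186 = 0.00306.
P(min > 300) = e^(−0.00306·300) = e^(−0.918) ≈ 0.3993.

0.3993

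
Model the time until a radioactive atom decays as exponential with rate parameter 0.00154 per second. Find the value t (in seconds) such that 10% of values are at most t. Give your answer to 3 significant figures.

68.4

Set 1 − e^(−λt) = 0.1, so t = −ln(0.9)/λ = 0.10536/0.00154 ≈ 68.4159 seconds.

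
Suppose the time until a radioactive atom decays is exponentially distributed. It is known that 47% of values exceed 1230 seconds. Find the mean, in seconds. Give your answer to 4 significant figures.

e^(−λ·1230) = 0.47 ⇒ λ = −ln(0.47)/1230 = 0.000613839.
Mean = 1/λ = 1629.09 seconds.

1629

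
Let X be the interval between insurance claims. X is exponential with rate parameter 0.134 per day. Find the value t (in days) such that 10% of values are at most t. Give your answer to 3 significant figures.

0.786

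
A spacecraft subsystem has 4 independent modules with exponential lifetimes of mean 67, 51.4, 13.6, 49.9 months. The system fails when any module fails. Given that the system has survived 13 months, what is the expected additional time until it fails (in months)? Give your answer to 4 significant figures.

First-failure rate Σλ = 1/67 + 1/51.4 + 1/13.6 + 1/49.9 = 0.12795.
By memorylessness the expected residual is 1/Σλ = 7.81555 months, regardless of the 13 already elapsed.

7.816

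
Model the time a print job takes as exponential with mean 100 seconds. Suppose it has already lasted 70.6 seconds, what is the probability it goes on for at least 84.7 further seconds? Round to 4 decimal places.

0.4287

The rate is λ = 1/100 = 0.01 per second.
The exponential is memoryless, so the remaining time is again Exp(λ): the condition X > 70.6 is irrelevant.
P(X > 84.7) = e^(−0.847) ≈ 0.4287.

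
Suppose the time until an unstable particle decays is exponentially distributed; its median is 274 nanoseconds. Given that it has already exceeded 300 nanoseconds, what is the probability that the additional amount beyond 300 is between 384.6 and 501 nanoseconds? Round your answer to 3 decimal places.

0.096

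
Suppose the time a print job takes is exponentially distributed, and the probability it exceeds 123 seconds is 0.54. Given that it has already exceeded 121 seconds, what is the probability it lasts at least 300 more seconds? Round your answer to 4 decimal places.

From e^(−λ·123) = 0.54, λ = −ln(0.54)/123 = 0.00500964.
Memoryless: P(X > 121+300 | X > 121) = P(X > 300) = e^(−0.00500964·300) ≈ 0.2225.

0.2225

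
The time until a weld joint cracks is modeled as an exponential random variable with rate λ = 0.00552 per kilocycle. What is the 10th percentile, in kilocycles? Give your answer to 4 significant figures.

19.09

Set 1 − e^(−λt) = 0.1, so t = −ln(0.9)/λ = 0.10536/0.00552 ≈ 19.087 kilocycles.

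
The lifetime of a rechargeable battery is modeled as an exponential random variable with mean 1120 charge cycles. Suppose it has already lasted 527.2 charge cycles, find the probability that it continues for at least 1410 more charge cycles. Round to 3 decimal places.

The rate is λ = 1/1120 = 0.000892857 per charge cycle.
The exponential is memoryless, so the remaining time is again Exp(λ): the condition X > 527.2 is irrelevant.
P(X > 1410) = e^(−1.2589) ≈ 0.284.

0.284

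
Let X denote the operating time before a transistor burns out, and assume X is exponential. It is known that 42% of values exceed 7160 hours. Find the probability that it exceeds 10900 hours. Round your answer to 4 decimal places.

e^(−λ·7160) = 0.42 ⇒ λ = −ln(0.42)/7160 = 0.000121159.
P(X > 10900) = e^(−0.000121159·10900) = e^(−1.3206) ≈ 0.2670.

0.2670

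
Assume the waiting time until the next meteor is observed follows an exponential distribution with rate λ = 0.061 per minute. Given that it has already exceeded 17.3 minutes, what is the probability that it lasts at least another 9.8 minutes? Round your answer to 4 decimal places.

0.5500

By the memoryless property, P(X > 17.3+9.8 | X > 17.3) = P(X > 9.8).
P(X > 9.8) = e^(−0.5978) ≈ 0.5500.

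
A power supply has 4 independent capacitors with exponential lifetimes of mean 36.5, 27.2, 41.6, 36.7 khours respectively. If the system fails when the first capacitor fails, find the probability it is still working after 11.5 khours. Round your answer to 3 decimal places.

0.265

The first failure time is exponential with rate Σλ_i = 1/36.5 + 1/27.2 + 1/41.6 + 1/36.7 = 0.115448 per khour.
P(min > 11.5) = e^(−0.115448·11.5) = e^(−1.3277) ≈ 0.265.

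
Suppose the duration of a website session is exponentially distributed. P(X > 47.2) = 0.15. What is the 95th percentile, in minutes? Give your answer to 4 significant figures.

74.53

e^(−λ·47.2) = 0.15 ⇒ λ = −ln(0.15)/47.2 = 0.0401932.
95th percentile: 1 − e^(−λt) = 0.95, t = −ln(0.05)/λ = 74.5333 minutes.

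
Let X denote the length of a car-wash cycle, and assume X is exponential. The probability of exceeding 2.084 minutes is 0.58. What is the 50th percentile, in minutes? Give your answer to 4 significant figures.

e^(−λ·2.084) = 0.58 ⇒ λ = −ln(0.58)/2.084 = 0.261385.
50th percentile: 1 − e^(−λt) = 0.5, t = −ln(0.5)/λ = 2.65182 minutes.

2.652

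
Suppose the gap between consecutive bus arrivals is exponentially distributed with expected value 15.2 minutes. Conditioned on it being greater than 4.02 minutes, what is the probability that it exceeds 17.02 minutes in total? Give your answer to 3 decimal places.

0.425

The rate is λ = 1/15.2 = 0.0657895 per minute.
P(X > s+t | X > s) = e^(−λ(s+t))/e^(−λs) = e^(−λt), independent of s = 4.02.
P(X > 13) = e^(−0.85526) ≈ 0.425.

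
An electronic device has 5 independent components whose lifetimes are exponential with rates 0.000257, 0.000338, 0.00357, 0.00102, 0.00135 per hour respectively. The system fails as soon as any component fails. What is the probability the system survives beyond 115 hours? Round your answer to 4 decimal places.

0.4716

The time to first failure is exponential with rate Σλ = 0.000257 + 0.000338 + 0.00357 + 0.00102 + 0.00135 = 0.006535.
P(min > 115) = e^(−0.006535·115) = e^(−0.75152) ≈ 0.4716.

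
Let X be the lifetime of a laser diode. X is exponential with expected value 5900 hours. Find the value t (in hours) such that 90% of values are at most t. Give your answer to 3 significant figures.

13600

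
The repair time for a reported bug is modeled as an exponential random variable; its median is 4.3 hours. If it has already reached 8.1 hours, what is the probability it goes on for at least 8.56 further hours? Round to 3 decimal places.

For an exponential, median = ln(2)/λ, so λ = ln 2 / 4.3 = 0.161197 per hour.
P(X > s+t | X > s) = e^(−λ(s+t))/e^(−λs) = e^(−λt), independent of s = 8.1.
P(X > 8.56) = e^(−1.3798) ≈ 0.252.

0.252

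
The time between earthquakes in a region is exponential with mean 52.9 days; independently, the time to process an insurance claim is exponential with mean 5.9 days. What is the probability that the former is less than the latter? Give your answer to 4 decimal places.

λ_1 = 1/52.9 = 0.0189036, λ_2 = 1/5.9 = 0.169492.
For independent exponentials, P(the former < the latter) = λ_1/(λ_1+λ_2) = 0.0189036/0.188395 ≈ 0.1003.

0.1003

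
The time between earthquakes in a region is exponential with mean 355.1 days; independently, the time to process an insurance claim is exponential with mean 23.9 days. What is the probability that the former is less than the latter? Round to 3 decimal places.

0.063

λ_1 = 1/355.1 = 0.00281611, λ_2 = 1/23.9 = 0.041841.
For independent exponentials, P(the former < the latter) = λ_1/(λ_1+λ_2) = 0.00281611/0.0446571 ≈ 0.063.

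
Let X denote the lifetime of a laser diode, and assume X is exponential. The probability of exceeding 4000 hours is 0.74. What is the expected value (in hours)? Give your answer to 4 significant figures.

e^(−λ·4000) = 0.74 ⇒ λ = −ln(0.74)/4000 = 0.0000752763.
Mean = 1/λ = 13284.4 hours.

13280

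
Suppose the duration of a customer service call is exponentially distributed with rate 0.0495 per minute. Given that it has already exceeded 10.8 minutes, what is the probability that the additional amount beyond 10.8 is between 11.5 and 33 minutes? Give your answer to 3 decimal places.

Memoryless: the residual past 10.8 is again Exp(λ).
P(11.5 < residual < 33) = e^(−λ·11.5) − e^(−λ·33) = 0.56595 − 0.19525 ≈ 0.371.

0.371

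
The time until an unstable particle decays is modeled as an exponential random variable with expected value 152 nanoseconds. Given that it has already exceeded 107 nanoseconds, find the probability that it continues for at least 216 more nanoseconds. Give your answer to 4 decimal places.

0.2415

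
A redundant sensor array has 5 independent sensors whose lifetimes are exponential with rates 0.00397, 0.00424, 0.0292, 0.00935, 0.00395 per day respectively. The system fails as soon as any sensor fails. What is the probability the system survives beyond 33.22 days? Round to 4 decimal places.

The time to first failure is exponential with rate Σλ = 0.00397 + 0.00424 + 0.0292 + 0.00935 + 0.00395 = 0.05071.
P(min > 33.22) = e^(−0.05071·33.22) = e^(−1.6846) ≈ 0.1855.

0.1855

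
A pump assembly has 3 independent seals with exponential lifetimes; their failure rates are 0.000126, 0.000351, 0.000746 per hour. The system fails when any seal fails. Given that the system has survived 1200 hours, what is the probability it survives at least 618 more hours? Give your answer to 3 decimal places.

Time to first failure ~ Exp(Σλ) with Σλ = 0.001223.
By memorylessness, P(T > 1200+618 | T > 1200) = P(T > 618) = e^(−0.001223·618) ≈ 0.470.

0.470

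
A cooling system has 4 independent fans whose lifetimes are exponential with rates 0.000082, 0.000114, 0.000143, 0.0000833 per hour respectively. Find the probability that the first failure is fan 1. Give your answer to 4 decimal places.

0.1942

The time to first failure is exponential with rate Σλ = 0.000082 + 0.000114 + 0.000143 + 0.0000833 = 0.0004223.
P(fan 1 first) = λ_1/Σλ = 0.000082/0.0004223 ≈ 0.1942.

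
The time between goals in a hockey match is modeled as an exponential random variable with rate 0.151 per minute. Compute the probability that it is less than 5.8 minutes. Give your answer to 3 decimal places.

P(X ≤ 5.8) = 1 − e^(−λ·5.8) = 1 − e^(−0.8758) ≈ 0.583.

0.583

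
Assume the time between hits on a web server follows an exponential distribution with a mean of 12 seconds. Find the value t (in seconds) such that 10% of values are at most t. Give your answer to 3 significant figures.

1.26

The rate is λ = 1/12 = 0.0833333 per second.
Set 1 − e^(−λt) = 0.1, so t = −ln(0.9)/λ = 0.10536/0.0833333 ≈ 1.26433 seconds.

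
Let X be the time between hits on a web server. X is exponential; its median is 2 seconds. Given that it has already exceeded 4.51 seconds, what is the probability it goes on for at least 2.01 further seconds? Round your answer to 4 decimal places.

0.4983

For an exponential, median = ln(2)/λ, so λ = ln 2 / 2 = 0.346574 per second.
By the memoryless property, P(X > 4.51+2.01 | X > 4.51) = P(X > 2.01).
P(X > 2.01) = e^(−0.69661) ≈ 0.4983.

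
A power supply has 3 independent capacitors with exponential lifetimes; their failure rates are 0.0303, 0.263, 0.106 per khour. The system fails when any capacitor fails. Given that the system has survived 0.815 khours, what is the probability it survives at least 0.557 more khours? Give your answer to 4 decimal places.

0.8006

Time to first failure ~ Exp(Σλ) with Σλ = 0.3993.
By memorylessness, P(T > 0.815+0.557 | T > 0.815) = P(T > 0.557) = e^(−0.3993·0.557) ≈ 0.8006.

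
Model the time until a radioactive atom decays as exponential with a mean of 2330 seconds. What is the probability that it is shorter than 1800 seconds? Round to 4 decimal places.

0.5382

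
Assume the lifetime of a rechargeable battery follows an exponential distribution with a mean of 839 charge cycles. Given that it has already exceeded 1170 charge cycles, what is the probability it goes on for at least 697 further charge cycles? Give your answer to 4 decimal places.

0.4357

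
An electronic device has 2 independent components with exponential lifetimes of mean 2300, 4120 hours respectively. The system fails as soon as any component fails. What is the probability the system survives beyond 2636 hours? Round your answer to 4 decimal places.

0.1676

The first failure time is exponential with rate Σλ_i = 1/2300 + 1/4120 = 0.000677501 per hour.
P(min > 2636) = e^(−0.000677501·2636) = e^(−1.7859) ≈ 0.1676.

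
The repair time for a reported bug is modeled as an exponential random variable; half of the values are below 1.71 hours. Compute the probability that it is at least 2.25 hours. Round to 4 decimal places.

For an exponential, median = ln(2)/λ, so λ = ln 2 / 1.71 = 0.405349 per hour.
P(X > 2.25) = e^(−λ·2.25) = e^(−0.91204) ≈ 0.4017.

0.4017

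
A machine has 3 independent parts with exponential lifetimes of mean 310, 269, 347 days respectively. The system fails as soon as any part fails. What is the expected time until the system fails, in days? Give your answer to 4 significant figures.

101.8

The first failure time is exponential with rate Σλ_i = 1/310 + 1/269 + 1/347 = 0.00982512 per day.
E[min] = 1/Σλ = 1/0.00982512 = 101.78 days.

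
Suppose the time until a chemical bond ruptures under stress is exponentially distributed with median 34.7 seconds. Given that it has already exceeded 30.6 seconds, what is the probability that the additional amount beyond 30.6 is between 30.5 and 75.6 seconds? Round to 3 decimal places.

For an exponential, median = ln(2)/λ, so λ = ln 2 / 34.7 = 0.0199754 per second.
Memoryless: the residual past 30.6 is again Exp(λ).
P(30.5 < residual < 75.6) = e^(−λ·30.5) − e^(−λ·75.6) = 0.54376 − 0.22088 ≈ 0.323.

0.323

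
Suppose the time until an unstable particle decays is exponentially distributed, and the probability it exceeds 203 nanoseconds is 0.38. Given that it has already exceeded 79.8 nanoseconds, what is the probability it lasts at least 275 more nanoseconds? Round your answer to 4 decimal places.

From e^(−λ·203) = 0.38, λ = −ln(0.38)/203 = 0.00476642.
Memoryless: P(X > 79.8+275 | X > 79.8) = P(X > 275) = e^(−0.00476642·275) ≈ 0.2696.

0.2696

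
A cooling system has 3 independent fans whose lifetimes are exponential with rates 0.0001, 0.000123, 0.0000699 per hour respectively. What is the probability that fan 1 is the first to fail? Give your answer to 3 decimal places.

The time to first failure is exponential with rate Σλ = 0.0001 + 0.000123 + 0.0000699 = 0.0002929.
P(fan 1 first) = λ_1/Σλ = 0.0001/0.0002929 ≈ 0.341.

0.341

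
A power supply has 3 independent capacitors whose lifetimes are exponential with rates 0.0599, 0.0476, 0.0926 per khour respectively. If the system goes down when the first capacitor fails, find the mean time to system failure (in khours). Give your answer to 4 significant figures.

The time to first failure is exponential with rate Σλ = 0.0599 + 0.0476 + 0.0926 = 0.2001.
E[min] = 1/Σλ = 1/0.2001 = 4.9975 khours.

4.998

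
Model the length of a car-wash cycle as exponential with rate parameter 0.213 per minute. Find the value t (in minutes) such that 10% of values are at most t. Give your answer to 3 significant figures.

Set 1 − e^(−λt) = 0.1, so t = −ln(0.9)/λ = 0.10536/0.213 ≈ 0.49465 minutes.

0.495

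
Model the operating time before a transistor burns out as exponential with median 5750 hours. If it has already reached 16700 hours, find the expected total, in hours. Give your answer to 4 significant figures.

25000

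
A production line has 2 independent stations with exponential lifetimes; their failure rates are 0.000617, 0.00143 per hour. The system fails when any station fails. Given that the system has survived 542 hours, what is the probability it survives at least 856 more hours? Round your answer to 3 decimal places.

0.173

Time to first failure ~ Exp(Σλ) with Σλ = 0.002047.
By memorylessness, P(T > 542+856 | T > 542) = P(T > 856) = e^(−0.002047·856) ≈ 0.173.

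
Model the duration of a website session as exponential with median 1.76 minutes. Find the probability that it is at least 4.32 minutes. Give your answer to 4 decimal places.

0.1824

For an exponential, median = ln(2)/λ, so λ = ln 2 / 1.76 = 0.393834 per minute.
P(X > 4.32) = e^(−λ·4.32) = e^(−1.7014) ≈ 0.1824.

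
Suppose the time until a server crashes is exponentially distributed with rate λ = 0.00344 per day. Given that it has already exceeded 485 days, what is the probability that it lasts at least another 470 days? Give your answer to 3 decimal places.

P(X > s+t | X > s) = e^(−λ(s+t))/e^(−λs) = e^(−λt), independent of s = 485.
P(X > 470) = e^(−1.6168) ≈ 0.199.

0.199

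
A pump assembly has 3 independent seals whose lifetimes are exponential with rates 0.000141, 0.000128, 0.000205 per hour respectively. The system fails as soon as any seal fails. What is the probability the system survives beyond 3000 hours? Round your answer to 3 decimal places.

The time to first failure is exponential with rate Σλ = 0.000141 + 0.000128 + 0.000205 = 0.000474.
P(min > 3000) = e^(−0.000474·3000) = e^(−1.422) ≈ 0.241.

0.241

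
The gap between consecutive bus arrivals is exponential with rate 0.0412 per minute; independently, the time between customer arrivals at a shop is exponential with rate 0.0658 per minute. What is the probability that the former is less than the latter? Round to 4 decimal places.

0.3850

λ_1 = 0.0412, λ_2 = 0.0658.
For independent exponentials, P(the former < the latter) = λ_1/(λ_1+λ_2) = 0.0412/0.107 ≈ 0.3850.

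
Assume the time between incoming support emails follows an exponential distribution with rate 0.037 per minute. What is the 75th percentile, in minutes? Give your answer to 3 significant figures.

Set 1 − e^(−λt) = 0.75, so t = −ln(0.25)/λ = 1.3863/0.037 ≈ 37.4674 minutes.

37.5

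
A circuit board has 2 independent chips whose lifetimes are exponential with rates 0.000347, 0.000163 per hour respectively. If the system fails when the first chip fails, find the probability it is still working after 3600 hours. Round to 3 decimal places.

The time to first failure is exponential with rate Σλ = 0.000347 + 0.000163 = 0.00051.
P(min > 3600) = e^(−0.00051·3600) = e^(−1.836) ≈ 0.159.

0.159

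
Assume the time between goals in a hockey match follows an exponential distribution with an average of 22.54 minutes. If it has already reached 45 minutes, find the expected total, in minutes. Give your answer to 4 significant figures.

67.54

The rate is λ = 1/22.54 = 0.0443656 per minute.
By memorylessness, E[X | X > 45] = 45 + 1/λ = 45 + 22.54 = 67.54 minutes.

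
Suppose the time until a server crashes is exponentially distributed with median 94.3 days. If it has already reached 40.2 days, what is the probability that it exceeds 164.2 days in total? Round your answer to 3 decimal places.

0.402

For an exponential, median = ln(2)/λ, so λ = ln 2 / 94.3 = 0.00735045 per day.
By the memoryless property, P(X > 40.2+124 | X > 40.2) = P(X > 124).
P(X > 124) = e^(−0.91146) ≈ 0.402.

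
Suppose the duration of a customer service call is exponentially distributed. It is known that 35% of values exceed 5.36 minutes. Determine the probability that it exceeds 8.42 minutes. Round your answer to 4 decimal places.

0.1922

e^(−λ·5.36) = 0.35 ⇒ λ = −ln(0.35)/5.36 = 0.195862.
P(X > 8.42) = e^(−0.195862·8.42) = e^(−1.6492) ≈ 0.1922.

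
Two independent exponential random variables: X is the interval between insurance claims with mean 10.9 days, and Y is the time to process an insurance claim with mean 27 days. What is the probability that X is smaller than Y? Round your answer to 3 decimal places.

λ_1 = 1/10.9 = 0.0917431, λ_2 = 1/27 = 0.037037.
For independent exponentials, P(X < Y) = λ_1/(λ_1+λ_2) = 0.0917431/0.12878 ≈ 0.712.

0.712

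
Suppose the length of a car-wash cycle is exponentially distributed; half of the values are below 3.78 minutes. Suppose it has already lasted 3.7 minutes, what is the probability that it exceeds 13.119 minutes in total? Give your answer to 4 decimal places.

For an exponential, median = ln(2)/λ, so λ = ln 2 / 3.78 = 0.183372 per minute.
The exponential is memoryless, so the remaining time is again Exp(λ): the condition X > 3.7 is irrelevant.
P(X > 9.419) = e^(−1.7272) ≈ 0.1778.

0.1778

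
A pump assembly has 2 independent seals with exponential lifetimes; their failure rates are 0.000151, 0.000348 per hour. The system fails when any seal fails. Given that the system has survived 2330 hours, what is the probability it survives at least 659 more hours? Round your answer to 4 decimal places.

Time to first failure ~ Exp(Σλ) with Σλ = 0.000499.
By memorylessness, P(T > 2330+659 | T > 2330) = P(T > 659) = e^(−0.000499·659) ≈ 0.7198.

0.7198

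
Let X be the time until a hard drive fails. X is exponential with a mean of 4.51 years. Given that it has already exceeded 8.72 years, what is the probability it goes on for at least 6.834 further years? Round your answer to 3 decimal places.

The rate is λ = 1/4.51 = 0.221729 per year.
The exponential is memoryless, so the remaining time is again Exp(λ): the condition X > 8.72 is irrelevant.
P(X > 6.834) = e^(−1.5153) ≈ 0.220.

0.220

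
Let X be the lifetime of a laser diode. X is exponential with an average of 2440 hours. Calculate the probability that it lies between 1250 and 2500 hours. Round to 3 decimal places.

The rate is λ = 1/2440 = 0.000409836 per hour.
P(1250 < X < 2500) = e^(−λ·1250) − e^(−λ·2500) = 0.59912 − 0.35894 ≈ 0.240.

0.240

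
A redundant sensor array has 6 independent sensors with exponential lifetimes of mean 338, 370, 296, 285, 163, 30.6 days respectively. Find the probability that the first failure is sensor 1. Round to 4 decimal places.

0.0576

Rates: λ_i = 1/mean_i → 0.00295858, 0.0027027, 0.00337838, 0.00350877, 0.00613497, 0.0326797; Σλ = 0.0513631.
P(sensor 1 first) = λ_1/Σλ = 0.00295858/0.0513631 ≈ 0.0576.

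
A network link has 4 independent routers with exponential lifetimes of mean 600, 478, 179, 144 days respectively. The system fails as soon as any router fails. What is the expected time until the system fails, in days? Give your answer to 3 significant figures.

The first failure time is exponential with rate Σλ_i = 1/600 + 1/478 + 1/179 + 1/144 = 0.0162898 per day.
E[min] = 1/Σλ = 1/0.0162898 = 61.3883 days.

61.4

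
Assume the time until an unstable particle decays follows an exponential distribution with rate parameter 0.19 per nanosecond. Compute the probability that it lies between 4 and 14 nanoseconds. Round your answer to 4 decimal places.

P(4 < X < 14) = e^(−λ·4) − e^(−λ·14) = 0.46767 − 0.06995 ≈ 0.3977.

0.3977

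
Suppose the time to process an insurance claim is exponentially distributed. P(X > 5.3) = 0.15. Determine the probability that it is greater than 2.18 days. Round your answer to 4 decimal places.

0.4583

e^(−λ·5.3) = 0.15 ⇒ λ = −ln(0.15)/5.3 = 0.357947.
P(X > 2.18) = e^(−0.357947·2.18) = e^(−0.78032) ≈ 0.4583.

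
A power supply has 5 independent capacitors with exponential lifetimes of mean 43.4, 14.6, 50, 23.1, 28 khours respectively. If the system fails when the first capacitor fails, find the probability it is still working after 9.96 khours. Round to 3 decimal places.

The first failure time is exponential with rate Σλ_i = 1/43.4 + 1/14.6 + 1/50 + 1/23.1 + 1/28 = 0.190539 per khour.
P(min > 9.96) = e^(−0.190539·9.96) = e^(−1.8978) ≈ 0.150.

0.150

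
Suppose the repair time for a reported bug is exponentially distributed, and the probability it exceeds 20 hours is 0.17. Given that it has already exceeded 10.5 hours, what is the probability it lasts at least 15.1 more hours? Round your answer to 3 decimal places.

0.262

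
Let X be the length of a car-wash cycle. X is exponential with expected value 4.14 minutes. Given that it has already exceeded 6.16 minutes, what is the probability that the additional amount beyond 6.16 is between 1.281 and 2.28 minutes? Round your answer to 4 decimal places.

The rate is λ = 1/4.14 = 0.241546 per minute.
Memoryless: the residual past 6.16 is again Exp(λ).
P(1.281 < residual < 2.28) = e^(−λ·1.281) − e^(−λ·2.28) = 0.73387 − 0.57653 ≈ 0.1573.

0.1573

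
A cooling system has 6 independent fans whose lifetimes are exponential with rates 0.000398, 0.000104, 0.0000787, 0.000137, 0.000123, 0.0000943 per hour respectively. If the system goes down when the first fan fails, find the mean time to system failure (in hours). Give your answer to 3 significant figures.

1070

The time to first failure is exponential with rate Σλ = 0.000398 + 0.000104 + 0.0000787 + 0.000137 + 0.000123 + 0.0000943 = 0.000935.
E[min] = 1/Σλ = 1/0.000935 = 1069.52 hours.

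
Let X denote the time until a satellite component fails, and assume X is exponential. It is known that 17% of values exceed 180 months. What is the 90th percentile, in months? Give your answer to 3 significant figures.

234

e^(−λ·180) = 0.17 ⇒ λ = −ln(0.17)/180 = 0.0098442.
90th percentile: 1 − e^(−λt) = 0.9, t = −ln(0.1)/λ = 233.903 months.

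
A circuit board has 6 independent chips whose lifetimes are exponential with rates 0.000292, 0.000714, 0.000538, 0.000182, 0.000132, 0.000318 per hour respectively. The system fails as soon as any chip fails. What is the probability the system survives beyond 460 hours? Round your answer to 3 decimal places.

0.368

The time to first failure is exponential with rate Σλ = 0.000292 + 0.000714 + 0.000538 + 0.000182 + 0.000132 + 0.000318 = 0.002176.
P(min > 460) = e^(−0.002176·460) = e^(−1.001) ≈ 0.368.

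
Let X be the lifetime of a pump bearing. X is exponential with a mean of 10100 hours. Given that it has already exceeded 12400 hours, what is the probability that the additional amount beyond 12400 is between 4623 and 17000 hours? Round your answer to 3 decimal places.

The rate is λ = 1/10100 = 0.0000990099 per hour.
Memoryless: the residual past 12400 is again Exp(λ).
P(4623 < residual < 17000) = e^(−λ·4623) − e^(−λ·17000) = 0.63272 − 0.18578 ≈ 0.447.

0.447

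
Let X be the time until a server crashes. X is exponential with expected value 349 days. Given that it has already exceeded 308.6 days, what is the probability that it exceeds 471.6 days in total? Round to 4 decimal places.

0.6268

The rate is λ = 1/349 = 0.00286533 per day.
The exponential is memoryless, so the remaining time is again Exp(λ): the condition X > 308.6 is irrelevant.
P(X > 163) = e^(−0.46705) ≈ 0.6268.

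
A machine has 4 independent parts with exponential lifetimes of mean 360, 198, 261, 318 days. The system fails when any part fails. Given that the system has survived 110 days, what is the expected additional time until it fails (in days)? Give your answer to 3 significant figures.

First-failure rate Σλ = 1/360 + 1/198 + 1/261 + 1/318 = 0.0148044.
By memorylessness the expected residual is 1/Σλ = 67.5477 days, regardless of the 110 already elapsed.

67.5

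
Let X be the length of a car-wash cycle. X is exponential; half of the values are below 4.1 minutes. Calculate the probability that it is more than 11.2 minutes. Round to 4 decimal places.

For an exponential, median = ln(2)/λ, so λ = ln 2 / 4.1 = 0.16906 per minute.
P(X > 11.2) = e^(−λ·11.2) = e^(−1.8935) ≈ 0.1505.

0.1505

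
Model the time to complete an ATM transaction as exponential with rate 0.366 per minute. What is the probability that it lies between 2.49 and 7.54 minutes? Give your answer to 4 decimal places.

0.3387

P(2.49 < X < 7.54) = e^(−λ·2.49) − e^(−λ·7.54) = 0.40199 − 0.06331 ≈ 0.3387.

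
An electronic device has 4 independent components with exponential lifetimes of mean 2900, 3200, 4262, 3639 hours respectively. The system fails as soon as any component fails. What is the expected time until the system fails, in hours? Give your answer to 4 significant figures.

The first failure time is exponential with rate Σλ_i = 1/2900 + 1/3200 + 1/4262 + 1/3639 = 0.00116676 per hour.
E[min] = 1/Σλ = 1/0.00116676 = 857.074 hours.

857.1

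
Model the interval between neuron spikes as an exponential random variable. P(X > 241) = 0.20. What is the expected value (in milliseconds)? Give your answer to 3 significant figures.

150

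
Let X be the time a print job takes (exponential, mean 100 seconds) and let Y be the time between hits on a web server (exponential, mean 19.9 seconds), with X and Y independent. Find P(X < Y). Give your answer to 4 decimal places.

0.1660

λ_1 = 1/100 = 0.01, λ_2 = 1/19.9 = 0.0502513.
For independent exponentials, P(X < Y) = λ_1/(λ_1+λ_2) = 0.01/0.0602513 ≈ 0.1660.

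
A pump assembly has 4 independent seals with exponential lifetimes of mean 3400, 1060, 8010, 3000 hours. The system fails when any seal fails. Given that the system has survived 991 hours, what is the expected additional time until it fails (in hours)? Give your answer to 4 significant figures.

First-failure rate Σλ = 1/3400 + 1/1060 + 1/8010 + 1/3000 = 0.00169569.
By memorylessness the expected residual is 1/Σλ = 589.73 hours, regardless of the 991 already elapsed.

589.7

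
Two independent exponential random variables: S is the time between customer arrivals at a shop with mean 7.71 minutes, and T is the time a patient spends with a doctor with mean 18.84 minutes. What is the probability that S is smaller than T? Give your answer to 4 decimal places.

0.7096

λ_1 = 1/7.71 = 0.129702, λ_2 = 1/18.84 = 0.0530786.
For independent exponentials, P(S < T) = λ_1/(λ_1+λ_2) = 0.129702/0.18278 ≈ 0.7096.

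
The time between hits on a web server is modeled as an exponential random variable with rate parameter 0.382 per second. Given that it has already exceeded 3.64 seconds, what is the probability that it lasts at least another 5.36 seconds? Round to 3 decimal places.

0.129

P(X > s+t | X > s) = e^(−λ(s+t))/e^(−λs) = e^(−λt), independent of s = 3.64.
P(X > 5.36) = e^(−2.0475) ≈ 0.129.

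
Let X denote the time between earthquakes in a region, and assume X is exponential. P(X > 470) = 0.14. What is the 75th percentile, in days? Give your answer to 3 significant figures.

331

e^(−λ·470) = 0.14 ⇒ λ = −ln(0.14)/470 = 0.00418322.
75th percentile: 1 − e^(−λt) = 0.75, t = −ln(0.25)/λ = 331.394 days.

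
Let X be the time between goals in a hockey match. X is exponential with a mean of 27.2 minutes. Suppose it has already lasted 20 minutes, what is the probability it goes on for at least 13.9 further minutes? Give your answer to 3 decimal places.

The rate is λ = 1/27.2 = 0.0367647 per minute.
By the memoryless property, P(X > 20+13.9 | X > 20) = P(X > 13.9).
P(X > 13.9) = e^(−0.51103) ≈ 0.600.

0.600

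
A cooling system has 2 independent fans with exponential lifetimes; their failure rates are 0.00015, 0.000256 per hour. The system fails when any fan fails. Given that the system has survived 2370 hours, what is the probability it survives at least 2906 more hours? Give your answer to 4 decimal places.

0.3073

Time to first failure ~ Exp(Σλ) with Σλ = 0.000406.
By memorylessness, P(T > 2370+2906 | T > 2370) = P(T > 2906) = e^(−0.000406·2906) ≈ 0.3073.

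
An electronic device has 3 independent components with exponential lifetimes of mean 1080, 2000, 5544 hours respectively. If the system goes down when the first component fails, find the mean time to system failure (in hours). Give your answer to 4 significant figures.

The first failure time is exponential with rate Σλ_i = 1/1080 + 1/2000 + 1/5544 = 0.0016063 per hour.
E[min] = 1/Σλ = 1/0.0016063 = 622.548 hours.

622.5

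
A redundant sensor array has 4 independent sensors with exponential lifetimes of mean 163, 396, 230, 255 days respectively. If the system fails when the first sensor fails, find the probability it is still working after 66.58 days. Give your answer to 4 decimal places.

The first failure time is exponential with rate Σλ_i = 1/163 + 1/396 + 1/230 + 1/255 = 0.0169296 per day.
P(min > 66.58) = e^(−0.0169296·66.58) = e^(−1.1272) ≈ 0.3239.

0.3239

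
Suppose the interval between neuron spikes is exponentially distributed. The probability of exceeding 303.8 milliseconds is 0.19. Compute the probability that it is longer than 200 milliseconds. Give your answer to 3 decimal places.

e^(−λ·303.8) = 0.19 ⇒ λ = −ln(0.19)/303.8 = 0.00546653.
P(X > 200) = e^(−0.00546653·200) = e^(−1.0933) ≈ 0.335.

0.335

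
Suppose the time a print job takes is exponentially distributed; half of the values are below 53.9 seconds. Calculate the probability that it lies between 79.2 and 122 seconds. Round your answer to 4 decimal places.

0.1529

For an exponential, median = ln(2)/λ, so λ = ln 2 / 53.9 = 0.0128599 per second.
P(79.2 < X < 122) = e^(−λ·79.2) − e^(−λ·122) = 0.36114 − 0.20827 ≈ 0.1529.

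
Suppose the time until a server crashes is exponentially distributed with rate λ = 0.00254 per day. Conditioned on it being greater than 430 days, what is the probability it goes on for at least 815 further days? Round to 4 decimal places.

P(X > s+t | X > s) = e^(−λ(s+t))/e^(−λs) = e^(−λt), independent of s = 430.
P(X > 815) = e^(−2.0701) ≈ 0.1262.

0.1262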